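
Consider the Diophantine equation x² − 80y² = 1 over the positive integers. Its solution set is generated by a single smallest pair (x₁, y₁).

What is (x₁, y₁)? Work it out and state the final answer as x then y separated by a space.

9 1

√80 = [8; 1,16, …], period ℓ=2 (even) → k=1
k=0  a_k=8  p_k/q_k = 8/1
k=1  a_k=1  p_k/q_k = 9/1
fundamental: x₁=9, y₁=1  (since 81 − 80·1 = 1)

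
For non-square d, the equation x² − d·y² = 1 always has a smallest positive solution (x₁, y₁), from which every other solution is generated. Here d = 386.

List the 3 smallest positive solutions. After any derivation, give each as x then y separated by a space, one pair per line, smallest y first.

[19; 1,1,1,4,1,18,1,4,1,1,1,38] for √386; ℓ=12 ⇒ convergent index 11
i=0: a=19 ⇒ p=19, q=1
…
i=2: a=1 ⇒ p=39, q=2
i=3: a=1 ⇒ p=59, q=3
i=4: a=4 ⇒ p=275, q=14
…
i=6: a=18 ⇒ p=6287, q=320
…
i=8: a=4 ⇒ p=32771, q=1668
…
i=10: a=1 ⇒ p=72163, q=3673
i=11: a=1 ⇒ p=111555, q=5678
fundamental: x₁=111555, y₁=5678  (since 12444518025 − 386·32239684 = 1)
(111555+5678√386)^2 = 24889036049 + 1266818580√386
(111555+5678√386)^3 = 5552992832780835 + 282639893378122√386

111555 5678
24889036049 1266818580
5552992832780835 282639893378122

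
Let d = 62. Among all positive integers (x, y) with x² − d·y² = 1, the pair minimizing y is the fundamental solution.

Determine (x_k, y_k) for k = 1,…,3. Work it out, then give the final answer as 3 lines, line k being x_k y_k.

63 8
7937 1008
999999 127000

[7; 1,6,1,14] for √62; ℓ=4 ⇒ convergent index 3
i=0: a=7 ⇒ p=7, q=1
i=1: a=1 ⇒ p=8, q=1
i=2: a=6 ⇒ p=55, q=7
i=3: a=1 ⇒ p=63, q=8
(x₁, y₁) = (63, 8);  63² − 62·8² = 1 ✓
(63+8√62)^2 = 7937 + 1008√62
(63+8√62)^3 = 999999 + 127000√62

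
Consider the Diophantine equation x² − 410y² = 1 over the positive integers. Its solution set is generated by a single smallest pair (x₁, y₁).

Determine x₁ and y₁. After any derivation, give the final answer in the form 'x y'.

√410 → a₀=20, period (4,40); ℓ=2 even so k=1
i=0: a=20 ⇒ p=20, q=1
i=1: a=4 ⇒ p=81, q=4
→ (81, 4).  Check: 81²=6561, 410·4²=6560, difference 1.

81 4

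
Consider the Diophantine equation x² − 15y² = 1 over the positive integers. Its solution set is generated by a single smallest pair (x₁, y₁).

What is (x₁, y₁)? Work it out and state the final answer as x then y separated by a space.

√15 → a₀=3, period (1,6); ℓ=2 even so k=1
i=0: a=3 ⇒ p=3, q=1
i=1: a=1 ⇒ p=4, q=1
fundamental: x₁=4, y₁=1  (since 16 − 15·1 = 1)

4 1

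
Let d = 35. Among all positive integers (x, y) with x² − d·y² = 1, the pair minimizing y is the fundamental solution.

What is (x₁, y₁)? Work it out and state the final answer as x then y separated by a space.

6 1

d=35: √d = [5; 1,10] (ℓ=2, even), read p_1/q_1
a_0=5:  p_0=5·1+0=5,  q_0=5·0+1=1
a_1=1:  p_1=1·5+1=6,  q_1=1·1+0=1
fundamental: x₁=6, y₁=1  (since 36 − 35·1 = 1)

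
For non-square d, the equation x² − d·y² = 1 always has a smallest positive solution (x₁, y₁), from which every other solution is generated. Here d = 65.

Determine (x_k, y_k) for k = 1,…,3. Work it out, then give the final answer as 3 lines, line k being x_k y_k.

d=65: √d = [8; 16] (ℓ=1, odd), read p_1/q_1
i=0: a=8 ⇒ p=8, q=1
i=1: a=16 ⇒ p=129, q=16
(x₁, y₁) = (129, 16);  129² − 65·16² = 1 ✓
(x_2, y_2) = (129·129 + 65·16·16, 129·16 + 16·129) = (33281, 4128)
(x_3, y_3) = (129·33281 + 65·16·4128, 129·4128 + 16·33281) = (8586369, 1065008)

129 16
33281 4128
8586369 1065008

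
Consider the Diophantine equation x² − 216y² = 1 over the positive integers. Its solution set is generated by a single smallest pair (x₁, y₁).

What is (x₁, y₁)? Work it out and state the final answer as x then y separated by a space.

485 33

[14; 1,2,3,2,1,28] for √216; ℓ=6 ⇒ convergent index 5
step 0: (14, 1)  from 14·(1,0) + (0,1)
step 1: (15, 1)  from 1·(14,1) + (1,0)
…
step 4: (338, 23)  from 2·(147,10) + (44,3)
step 5: (485, 33)  from 1·(338,23) + (147,10)
→ (485, 33).  Check: 485²=235225, 216·33²=235224, difference 1.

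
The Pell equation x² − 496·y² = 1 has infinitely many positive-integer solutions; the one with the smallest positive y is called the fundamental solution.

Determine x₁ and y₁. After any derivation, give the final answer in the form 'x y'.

4620799 207480

√496 → a₀=22, period (3,1,2,4,1,…,1,3,44); ℓ=16 even so k=15
step 0: (22, 1)  from 22·(1,0) + (0,1)
…
step 2: (89, 4)  from 1·(67,3) + (22,1)
step 3: (245, 11)  from 2·(89,4) + (67,3)
step 4: (1069, 48)  from 4·(245,11) + (89,4)
…
step 6: (2383, 107)  from 1·(1314,59) + (1069,48)
step 7: (6080, 273)  from 2·(2383,107) + (1314,59)
step 8: (14543, 653)  from 2·(6080,273) + (2383,107)
step 9: (35166, 1579)  from 2·(14543,653) + (6080,273)
step 10: (49709, 2232)  from 1·(35166,1579) + (14543,653)
…
step 12: (389209, 17476)  from 4·(84875,3811) + (49709,2232)
…
step 14: (1252502, 56239)  from 1·(863293,38763) + (389209,17476)
step 15: (4620799, 207480)  from 3·(1252502,56239) + (863293,38763)
→ (4620799, 207480).  Check: 4620799²=21351783398401, 496·207480²=21351783398400, difference 1.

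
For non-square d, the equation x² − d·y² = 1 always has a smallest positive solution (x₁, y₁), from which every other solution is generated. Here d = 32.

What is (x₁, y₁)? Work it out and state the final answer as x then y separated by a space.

√32 = [5; 1,1,1,10, …], period ℓ=4 (even) → k=3
a_0=5:  p_0=5·1+0=5,  q_0=5·0+1=1
a_1=1:  p_1=1·5+1=6,  q_1=1·1+0=1
a_2=1:  p_2=1·6+5=11,  q_2=1·1+1=2
a_3=1:  p_3=1·11+6=17,  q_3=1·2+1=3
fundamental: x₁=17, y₁=3  (since 289 − 32·9 = 1)

17 3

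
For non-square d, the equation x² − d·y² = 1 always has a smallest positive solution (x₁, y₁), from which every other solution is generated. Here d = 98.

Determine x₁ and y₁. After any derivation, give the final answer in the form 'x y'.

√98 → a₀=9, period (1,8,1,18); ℓ=4 even so k=3
a_0=9:  p_0=9·1+0=9,  q_0=9·0+1=1
…
a_2=8:  p_2=8·10+9=89,  q_2=8·1+1=9
a_3=1:  p_3=1·89+10=99,  q_3=1·9+1=10
fundamental: x₁=99, y₁=10  (since 9801 − 98·100 = 1)

99 10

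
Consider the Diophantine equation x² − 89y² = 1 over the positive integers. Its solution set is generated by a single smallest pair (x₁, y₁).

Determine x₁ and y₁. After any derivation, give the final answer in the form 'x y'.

√89 → a₀=9, period (2,3,3,2,18); ℓ=5 odd so k=9
i=0: a=9 ⇒ p=9, q=1
i=1: a=2 ⇒ p=19, q=2
i=2: a=3 ⇒ p=66, q=7
i=3: a=3 ⇒ p=217, q=23
i=4: a=2 ⇒ p=500, q=53
i=5: a=18 ⇒ p=9217, q=977
i=6: a=2 ⇒ p=18934, q=2007
i=7: a=3 ⇒ p=66019, q=6998
i=8: a=3 ⇒ p=216991, q=23001
i=9: a=2 ⇒ p=500001, q=53000
fundamental: x₁=500001, y₁=53000  (since 250001000001 − 89·2809000000 = 1)

500001 53000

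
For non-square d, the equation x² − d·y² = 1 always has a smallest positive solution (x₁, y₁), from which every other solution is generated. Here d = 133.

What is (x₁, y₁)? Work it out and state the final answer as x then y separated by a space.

d=133: √d = [11; 1,1,7,5,1,…,1,1,22] (ℓ=16, even), read p_15/q_15
a_0=11:  p_0=11·1+0=11,  q_0=11·0+1=1
…
a_2=1:  p_2=1·12+11=23,  q_2=1·1+1=2
a_3=7:  p_3=7·23+12=173,  q_3=7·2+1=15
…
a_7=1:  p_7=1·1949+1061=3010,  q_7=1·169+92=261
…
a_9=1:  p_9=1·7969+3010=10979,  q_9=1·691+261=952
a_10=1:  p_10=1·10979+7969=18948,  q_10=1·952+691=1643
a_11=1:  p_11=1·18948+10979=29927,  q_11=1·1643+952=2595
…
a_14=1:  p_14=1·1210008+168583=1378591,  q_14=1·104921+14618=119539
a_15=1:  p_15=1·1378591+1210008=2588599,  q_15=1·119539+104921=224460
(x₁, y₁) = (2588599, 224460);  2588599² − 133·224460² = 1 ✓

2588599 224460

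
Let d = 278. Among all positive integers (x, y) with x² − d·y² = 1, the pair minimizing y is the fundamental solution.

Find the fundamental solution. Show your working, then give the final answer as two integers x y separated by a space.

2501 150

d=278: √d = [16; 1,2,16,2,1,32] (ℓ=6, even), read p_5/q_5
step 0: (16, 1)  from 16·(1,0) + (0,1)
step 1: (17, 1)  from 1·(16,1) + (1,0)
step 2: (50, 3)  from 2·(17,1) + (16,1)
step 3: (817, 49)  from 16·(50,3) + (17,1)
step 4: (1684, 101)  from 2·(817,49) + (50,3)
step 5: (2501, 150)  from 1·(1684,101) + (817,49)
→ (2501, 150).  Check: 2501²=6255001, 278·150²=6255000, difference 1.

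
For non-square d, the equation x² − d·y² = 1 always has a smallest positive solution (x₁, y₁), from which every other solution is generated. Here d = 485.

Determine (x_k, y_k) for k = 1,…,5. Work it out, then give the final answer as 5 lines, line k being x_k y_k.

969 44
1877921 85272
3639409929 165257092
7053174564481 320268159024
13669048666554249 620679526931420

[22; 44] for √485; ℓ=1 ⇒ convergent index 1
k=0  a_k=22  p_k/q_k = 22/1
k=1  a_k=44  p_k/q_k = 969/44
fundamental: x₁=969, y₁=44  (since 938961 − 485·1936 = 1)
(x_2, y_2) = (969·969 + 485·44·44, 969·44 + 44·969) = (1877921, 85272)
(x_3, y_3) = (969·1877921 + 485·44·85272, 969·85272 + 44·1877921) = (3639409929, 165257092)
(x_4, y_4) = (969·3639409929 + 485·44·165257092, 969·165257092 + 44·3639409929) = (7053174564481, 320268159024)
(x_5, y_5) = (969·7053174564481 + 485·44·320268159024, 969·320268159024 + 44·7053174564481) = (13669048666554249, 620679526931420)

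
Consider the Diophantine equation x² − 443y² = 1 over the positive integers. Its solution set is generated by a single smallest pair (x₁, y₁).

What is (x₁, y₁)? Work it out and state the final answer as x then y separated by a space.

442 21

[21; 21,42] for √443; ℓ=2 ⇒ convergent index 1
a_0=21:  p_0=21·1+0=21,  q_0=21·0+1=1
a_1=21:  p_1=21·21+1=442,  q_1=21·1+0=21
fundamental: x₁=442, y₁=21  (since 195364 − 443·441 = 1)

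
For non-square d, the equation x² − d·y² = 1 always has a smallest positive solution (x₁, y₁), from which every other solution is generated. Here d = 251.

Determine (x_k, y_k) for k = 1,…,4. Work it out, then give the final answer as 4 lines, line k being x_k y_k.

√251 = [15; 1,5,2,1,2,…,5,1,30, …], period ℓ=14 (even) → k=13
a_0=15:  p_0=15·1+0=15,  q_0=15·0+1=1
a_1=1:  p_1=1·15+1=16,  q_1=1·1+0=1
…
a_12=5:  p_12=5·577033+212692=3097857,  q_12=5·36422+13425=195535
a_13=1:  p_13=1·3097857+577033=3674890,  q_13=1·195535+36422=231957
→ (3674890, 231957).  Check: 3674890²=13504816512100, 251·231957²=13504816512099, difference 1.
(x_2, y_2) = (3674890·3674890 + 251·231957·231957, 3674890·231957 + 231957·3674890) = (27009633024199, 1704832919460)
(x_3, y_3) = (3674890·27009633024199 + 251·231957·1704832919460, 3674890·1704832919460 + 231957·27009633024199) = (198514860608593651330, 12530146894788486843)
(x_4, y_4) = (3674890·198514860608593651330 + 251·231957·12530146894788486843, 3674890·12530146894788486843 + 231957·198514860608593651330) = (1459040552203802437039183201, 92093823044376819996025080)

3674890 231957
27009633024199 1704832919460
198514860608593651330 12530146894788486843
1459040552203802437039183201 92093823044376819996025080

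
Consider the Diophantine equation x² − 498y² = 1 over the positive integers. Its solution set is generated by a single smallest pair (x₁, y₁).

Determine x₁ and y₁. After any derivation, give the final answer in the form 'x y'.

179777 8056

√498 → a₀=22, period (3,6,22,6,3,44); ℓ=6 even so k=5
k=0  a_k=22  p_k/q_k = 22/1
k=1  a_k=3  p_k/q_k = 67/3
…
k=4  a_k=6  p_k/q_k = 56794/2545
k=5  a_k=3  p_k/q_k = 179777/8056
→ (179777, 8056).  Check: 179777²=32319769729, 498·8056²=32319769728, difference 1.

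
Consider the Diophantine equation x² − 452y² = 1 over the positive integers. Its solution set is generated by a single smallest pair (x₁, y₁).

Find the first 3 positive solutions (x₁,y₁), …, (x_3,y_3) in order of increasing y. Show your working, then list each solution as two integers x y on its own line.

1204353 56648
2900932297217 136448377488
6987493029899166849 328664025545553880

[21; 3,1,5,3,10,3,5,1,3,42] for √452; ℓ=10 ⇒ convergent index 9
a_0=21:  p_0=21·1+0=21,  q_0=21·0+1=1
…
a_3=5:  p_3=5·85+64=489,  q_3=5·4+3=23
…
a_8=1:  p_8=1·263904+49579=313483,  q_8=1·12413+2332=14745
a_9=3:  p_9=3·313483+263904=1204353,  q_9=3·14745+12413=56648
(x₁, y₁) = (1204353, 56648);  1204353² − 452·56648² = 1 ✓
n=2: (1204353,56648)∘(1204353,56648) = (1204353·1204353+452·56648·56648, 1204353·56648+56648·1204353) = (2900932297217,136448377488)
n=3: (2900932297217,136448377488)∘(1204353,56648) = (1204353·2900932297217+452·56648·136448377488, 1204353·136448377488+56648·2900932297217) = (6987493029899166849,328664025545553880)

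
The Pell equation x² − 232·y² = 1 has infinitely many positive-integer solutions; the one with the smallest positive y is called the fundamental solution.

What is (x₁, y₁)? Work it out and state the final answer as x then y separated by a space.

19603 1287

√232 = [15; 4,3,7,3,4,30, …], period ℓ=6 (even) → k=5
step 0: (15, 1)  from 15·(1,0) + (0,1)
step 1: (61, 4)  from 4·(15,1) + (1,0)
step 2: (198, 13)  from 3·(61,4) + (15,1)
step 3: (1447, 95)  from 7·(198,13) + (61,4)
step 4: (4539, 298)  from 3·(1447,95) + (198,13)
step 5: (19603, 1287)  from 4·(4539,298) + (1447,95)
(x₁, y₁) = (19603, 1287);  19603² − 232·1287² = 1 ✓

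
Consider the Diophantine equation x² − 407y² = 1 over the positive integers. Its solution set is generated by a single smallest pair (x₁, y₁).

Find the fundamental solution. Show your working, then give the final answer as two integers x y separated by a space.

[20; 5,1,2,1,5,40] for √407; ℓ=6 ⇒ convergent index 5
k=0  a_k=20  p_k/q_k = 20/1
…
k=2  a_k=1  p_k/q_k = 121/6
k=3  a_k=2  p_k/q_k = 343/17
k=4  a_k=1  p_k/q_k = 464/23
k=5  a_k=5  p_k/q_k = 2663/132
(x₁, y₁) = (2663, 132);  2663² − 407·132² = 1 ✓

2663 132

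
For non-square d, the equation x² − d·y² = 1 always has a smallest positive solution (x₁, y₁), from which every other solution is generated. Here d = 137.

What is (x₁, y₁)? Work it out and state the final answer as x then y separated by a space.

d=137: √d = [11; 1,2,2,1,1,2,2,1,22] (ℓ=9, odd), read p_17/q_17
i=0: a=11 ⇒ p=11, q=1
…
i=3: a=2 ⇒ p=82, q=7
…
i=5: a=1 ⇒ p=199, q=17
i=6: a=2 ⇒ p=515, q=44
…
i=8: a=1 ⇒ p=1744, q=149
…
i=10: a=1 ⇒ p=41341, q=3532
…
i=12: a=2 ⇒ p=285899, q=24426
i=13: a=1 ⇒ p=408178, q=34873
i=14: a=1 ⇒ p=694077, q=59299
…
i=16: a=2 ⇒ p=4286741, q=366241
i=17: a=1 ⇒ p=6083073, q=519712
→ (6083073, 519712).  Check: 6083073²=37003777123329, 137·519712²=37003777123328, difference 1.

6083073 519712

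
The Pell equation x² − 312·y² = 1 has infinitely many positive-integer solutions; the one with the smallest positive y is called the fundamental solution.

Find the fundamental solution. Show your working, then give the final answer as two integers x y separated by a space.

53 3

√312 = [17; 1,1,1,34, …], period ℓ=4 (even) → k=3
step 0: (17, 1)  from 17·(1,0) + (0,1)
…
step 2: (35, 2)  from 1·(18,1) + (17,1)
step 3: (53, 3)  from 1·(35,2) + (18,1)
fundamental: x₁=53, y₁=3  (since 2809 − 312·9 = 1)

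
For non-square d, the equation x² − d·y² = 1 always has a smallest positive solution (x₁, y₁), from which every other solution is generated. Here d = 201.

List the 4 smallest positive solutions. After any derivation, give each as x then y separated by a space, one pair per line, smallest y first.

515095 36332
530645718049 37428863080
546665912276384215 38558840456348868
563169756167477608732801 39722931849688611461840

√201 = [14; 5,1,1,1,2,…,1,5,28, …], period ℓ=14 (even) → k=13
i=0: a=14 ⇒ p=14, q=1
i=1: a=5 ⇒ p=71, q=5
…
i=3: a=1 ⇒ p=156, q=11
i=4: a=1 ⇒ p=241, q=17
i=5: a=2 ⇒ p=638, q=45
…
i=7: a=8 ⇒ p=7670, q=541
i=8: a=1 ⇒ p=8549, q=603
…
i=12: a=1 ⇒ p=91402, q=6447
i=13: a=5 ⇒ p=515095, q=36332
(x₁, y₁) = (515095, 36332);  515095² − 201·36332² = 1 ✓
n=2: (515095,36332)∘(515095,36332) = (515095·515095+201·36332·36332, 515095·36332+36332·515095) = (530645718049,37428863080)
n=3: (530645718049,37428863080)∘(515095,36332) = (515095·530645718049+201·36332·37428863080, 515095·37428863080+36332·530645718049) = (546665912276384215,38558840456348868)
n=4: (546665912276384215,38558840456348868)∘(515095,36332) = (515095·546665912276384215+201·36332·38558840456348868, 515095·38558840456348868+36332·546665912276384215) = (563169756167477608732801,39722931849688611461840)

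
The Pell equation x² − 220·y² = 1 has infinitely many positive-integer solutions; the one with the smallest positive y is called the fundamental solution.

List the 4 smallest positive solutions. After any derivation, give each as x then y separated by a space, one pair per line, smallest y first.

89 6
15841 1068
2819609 190098
501874561 33836376

√220 = [14; 1,4,1,28, …], period ℓ=4 (even) → k=3
i=0: a=14 ⇒ p=14, q=1
i=1: a=1 ⇒ p=15, q=1
i=2: a=4 ⇒ p=74, q=5
i=3: a=1 ⇒ p=89, q=6
→ (89, 6).  Check: 89²=7921, 220·6²=7920, difference 1.
n=2: (89,6)∘(89,6) = (89·89+220·6·6, 89·6+6·89) = (15841,1068)
n=3: (15841,1068)∘(89,6) = (89·15841+220·6·1068, 89·1068+6·15841) = (2819609,190098)
n=4: (2819609,190098)∘(89,6) = (89·2819609+220·6·190098, 89·190098+6·2819609) = (501874561,33836376)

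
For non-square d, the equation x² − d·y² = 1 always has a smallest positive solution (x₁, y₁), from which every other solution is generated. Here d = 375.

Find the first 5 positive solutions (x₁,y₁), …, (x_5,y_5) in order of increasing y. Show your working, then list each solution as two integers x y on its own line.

d=375: √d = [19; 2,1,2,1,5,1,2,1,2,38] (ℓ=10, even), read p_9/q_9
a_0=19:  p_0=19·1+0=19,  q_0=19·0+1=1
…
a_5=5:  p_5=5·213+155=1220,  q_5=5·11+8=63
…
a_8=1:  p_8=1·4086+1433=5519,  q_8=1·211+74=285
a_9=2:  p_9=2·5519+4086=15124,  q_9=2·285+211=781
(x₁, y₁) = (15124, 781);  15124² − 375·781² = 1 ✓
n=2: (15124,781)∘(15124,781) = (15124·15124+375·781·781, 15124·781+781·15124) = (457470751,23623688)
n=3: (457470751,23623688)∘(15124,781) = (15124·457470751+375·781·23623688, 15124·23623688+781·457470751) = (13837575261124,714569313843)
n=4: (13837575261124,714569313843)∘(15124,781) = (15124·13837575261124+375·781·714569313843, 15124·714569313843+781·13837575261124) = (418558976041008001,21614292581499376)
n=5: (418558976041008001,21614292581499376)∘(15124,781) = (15124·418558976041008001+375·781·21614292581499376, 15124·21614292581499376+781·418558976041008001) = (12660571893450834753124,653789121290623811405)

15124 781
457470751 23623688
13837575261124 714569313843
418558976041008001 21614292581499376
12660571893450834753124 653789121290623811405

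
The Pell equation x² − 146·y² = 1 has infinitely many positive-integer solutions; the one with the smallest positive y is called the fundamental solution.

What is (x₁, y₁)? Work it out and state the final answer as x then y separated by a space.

145 12

d=146: √d = [12; 12,24] (ℓ=2, even), read p_1/q_1
i=0: a=12 ⇒ p=12, q=1
i=1: a=12 ⇒ p=145, q=12
(x₁, y₁) = (145, 12);  145² − 146·12² = 1 ✓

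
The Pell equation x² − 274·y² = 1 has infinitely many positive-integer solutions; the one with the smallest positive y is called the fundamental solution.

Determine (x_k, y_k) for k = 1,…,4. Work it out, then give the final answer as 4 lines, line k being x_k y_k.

3959299 239190
31352097142801 1894049455620
248264653730785753699 14998216231173381570
1965907990503261255572251201 118764845051735182903983240

d=274: √d = [16; 1,1,4,4,1,1,32] (ℓ=7, odd), read p_13/q_13
a_0=16:  p_0=16·1+0=16,  q_0=16·0+1=1
…
a_2=1:  p_2=1·17+16=33,  q_2=1·1+1=2
…
a_6=1:  p_6=1·778+629=1407,  q_6=1·47+38=85
…
a_8=1:  p_8=1·45802+1407=47209,  q_8=1·2767+85=2852
a_9=1:  p_9=1·47209+45802=93011,  q_9=1·2852+2767=5619
a_10=4:  p_10=4·93011+47209=419253,  q_10=4·5619+2852=25328
…
a_12=1:  p_12=1·1770023+419253=2189276,  q_12=1·106931+25328=132259
a_13=1:  p_13=1·2189276+1770023=3959299,  q_13=1·132259+106931=239190
(x₁, y₁) = (3959299, 239190);  3959299² − 274·239190² = 1 ✓
(x_2, y_2) = (3959299·3959299 + 274·239190·239190, 3959299·239190 + 239190·3959299) = (31352097142801, 1894049455620)
(x_3, y_3) = (3959299·31352097142801 + 274·239190·1894049455620, 3959299·1894049455620 + 239190·31352097142801) = (248264653730785753699, 14998216231173381570)
(x_4, y_4) = (3959299·248264653730785753699 + 274·239190·14998216231173381570, 3959299·14998216231173381570 + 239190·248264653730785753699) = (1965907990503261255572251201, 118764845051735182903983240)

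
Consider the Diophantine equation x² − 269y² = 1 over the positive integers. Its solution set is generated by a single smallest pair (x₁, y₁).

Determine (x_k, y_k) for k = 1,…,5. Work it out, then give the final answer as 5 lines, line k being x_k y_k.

13449 820
361751201 22056360
9730383791049 593271970460
261727862849884801 15957829439376720
7039956045205817586249 429233695667083044100

d=269: √d = [16; 2,2,32] (ℓ=3, odd), read p_5/q_5
step 0: (16, 1)  from 16·(1,0) + (0,1)
step 1: (33, 2)  from 2·(16,1) + (1,0)
step 2: (82, 5)  from 2·(33,2) + (16,1)
step 3: (2657, 162)  from 32·(82,5) + (33,2)
step 4: (5396, 329)  from 2·(2657,162) + (82,5)
step 5: (13449, 820)  from 2·(5396,329) + (2657,162)
→ (13449, 820).  Check: 13449²=180875601, 269·820²=180875600, difference 1.
(x_2, y_2) = (13449·13449 + 269·820·820, 13449·820 + 820·13449) = (361751201, 22056360)
(x_3, y_3) = (13449·361751201 + 269·820·22056360, 13449·22056360 + 820·361751201) = (9730383791049, 593271970460)
(x_4, y_4) = (13449·9730383791049 + 269·820·593271970460, 13449·593271970460 + 820·9730383791049) = (261727862849884801, 15957829439376720)
(x_5, y_5) = (13449·261727862849884801 + 269·820·15957829439376720, 13449·15957829439376720 + 820·261727862849884801) = (7039956045205817586249, 429233695667083044100)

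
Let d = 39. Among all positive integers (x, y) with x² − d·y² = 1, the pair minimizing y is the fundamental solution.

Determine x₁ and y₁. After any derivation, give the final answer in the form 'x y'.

25 4

[6; 4,12] for √39; ℓ=2 ⇒ convergent index 1
a_0=6:  p_0=6·1+0=6,  q_0=6·0+1=1
a_1=4:  p_1=4·6+1=25,  q_1=4·1+0=4
fundamental: x₁=25, y₁=4  (since 625 − 39·16 = 1)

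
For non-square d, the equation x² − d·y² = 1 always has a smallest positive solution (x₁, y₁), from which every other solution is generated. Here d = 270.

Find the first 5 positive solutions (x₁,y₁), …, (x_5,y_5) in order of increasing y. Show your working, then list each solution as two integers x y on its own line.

5291 322
55989361 3407404
592479412811 36057148806
6269617090376641 381556745257688
66345087457886202251 4037633442259705610

[16; 2,3,6,3,2,32] for √270; ℓ=6 ⇒ convergent index 5
i=0: a=16 ⇒ p=16, q=1
i=1: a=2 ⇒ p=33, q=2
…
i=3: a=6 ⇒ p=723, q=44
i=4: a=3 ⇒ p=2284, q=139
i=5: a=2 ⇒ p=5291, q=322
fundamental: x₁=5291, y₁=322  (since 27994681 − 270·103684 = 1)
(5291+322√270)^2 = 55989361 + 3407404√270
(5291+322√270)^3 = 592479412811 + 36057148806√270
(5291+322√270)^4 = 6269617090376641 + 381556745257688√270
(5291+322√270)^5 = 66345087457886202251 + 4037633442259705610√270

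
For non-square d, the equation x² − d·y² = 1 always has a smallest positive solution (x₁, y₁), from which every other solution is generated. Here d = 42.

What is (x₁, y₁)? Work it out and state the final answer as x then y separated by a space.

13 2

√42 → a₀=6, period (2,12); ℓ=2 even so k=1
i=0: a=6 ⇒ p=6, q=1
i=1: a=2 ⇒ p=13, q=2
fundamental: x₁=13, y₁=2  (since 169 − 42·4 = 1)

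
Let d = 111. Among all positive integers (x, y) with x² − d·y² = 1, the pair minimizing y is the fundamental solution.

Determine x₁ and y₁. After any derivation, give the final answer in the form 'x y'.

[10; 1,1,6,1,1,20] for √111; ℓ=6 ⇒ convergent index 5
a_0=10:  p_0=10·1+0=10,  q_0=10·0+1=1
…
a_4=1:  p_4=1·137+21=158,  q_4=1·13+2=15
a_5=1:  p_5=1·158+137=295,  q_5=1·15+13=28
→ (295, 28).  Check: 295²=87025, 111·28²=87024, difference 1.

295 28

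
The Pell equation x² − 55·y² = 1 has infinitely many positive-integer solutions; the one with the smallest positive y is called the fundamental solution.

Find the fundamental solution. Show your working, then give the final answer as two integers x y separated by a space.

√55 = [7; 2,2,2,14, …], period ℓ=4 (even) → k=3
i=0: a=7 ⇒ p=7, q=1
i=1: a=2 ⇒ p=15, q=2
i=2: a=2 ⇒ p=37, q=5
i=3: a=2 ⇒ p=89, q=12
→ (89, 12).  Check: 89²=7921, 55·12²=7920, difference 1.

89 12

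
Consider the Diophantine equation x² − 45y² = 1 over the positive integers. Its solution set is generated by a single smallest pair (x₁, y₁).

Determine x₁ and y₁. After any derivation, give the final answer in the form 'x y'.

161 24

√45 = [6; 1,2,2,2,1,12, …], period ℓ=6 (even) → k=5
a_0=6:  p_0=6·1+0=6,  q_0=6·0+1=1
a_1=1:  p_1=1·6+1=7,  q_1=1·1+0=1
a_2=2:  p_2=2·7+6=20,  q_2=2·1+1=3
a_3=2:  p_3=2·20+7=47,  q_3=2·3+1=7
a_4=2:  p_4=2·47+20=114,  q_4=2·7+3=17
a_5=1:  p_5=1·114+47=161,  q_5=1·17+7=24
(x₁, y₁) = (161, 24);  161² − 45·24² = 1 ✓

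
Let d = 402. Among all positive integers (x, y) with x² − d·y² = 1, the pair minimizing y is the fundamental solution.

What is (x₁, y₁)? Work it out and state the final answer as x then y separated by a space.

[20; 20,40] for √402; ℓ=2 ⇒ convergent index 1
i=0: a=20 ⇒ p=20, q=1
i=1: a=20 ⇒ p=401, q=20
(x₁, y₁) = (401, 20);  401² − 402·20² = 1 ✓

401 20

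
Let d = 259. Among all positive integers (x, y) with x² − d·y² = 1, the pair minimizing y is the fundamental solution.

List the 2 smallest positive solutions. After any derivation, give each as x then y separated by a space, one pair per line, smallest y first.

[16; 10,1,2,3,4,3,2,1,10,32] for √259; ℓ=10 ⇒ convergent index 9
a_0=16:  p_0=16·1+0=16,  q_0=16·0+1=1
a_1=10:  p_1=10·16+1=161,  q_1=10·1+0=10
…
a_5=4:  p_5=4·1722+515=7403,  q_5=4·107+32=460
a_6=3:  p_6=3·7403+1722=23931,  q_6=3·460+107=1487
a_7=2:  p_7=2·23931+7403=55265,  q_7=2·1487+460=3434
a_8=1:  p_8=1·55265+23931=79196,  q_8=1·3434+1487=4921
a_9=10:  p_9=10·79196+55265=847225,  q_9=10·4921+3434=52644
fundamental: x₁=847225, y₁=52644  (since 717790200625 − 259·2771390736 = 1)
(x_2, y_2) = (847225·847225 + 259·52644·52644, 847225·52644 + 52644·847225) = (1435580401249, 89202625800)

847225 52644
1435580401249 89202625800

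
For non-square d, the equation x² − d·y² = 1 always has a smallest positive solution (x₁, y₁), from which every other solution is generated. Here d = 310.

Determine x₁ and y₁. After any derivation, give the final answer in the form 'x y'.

√310 → a₀=17, period (1,1,1,1,5,…,1,1,34); ℓ=16 even so k=15
i=0: a=17 ⇒ p=17, q=1
i=1: a=1 ⇒ p=18, q=1
i=2: a=1 ⇒ p=35, q=2
i=3: a=1 ⇒ p=53, q=3
i=4: a=1 ⇒ p=88, q=5
…
i=7: a=1 ⇒ p=2060, q=117
…
i=9: a=1 ⇒ p=7747, q=440
…
i=14: a=1 ⇒ p=515017, q=29251
i=15: a=1 ⇒ p=848719, q=48204
(x₁, y₁) = (848719, 48204);  848719² − 310·48204² = 1 ✓

848719 48204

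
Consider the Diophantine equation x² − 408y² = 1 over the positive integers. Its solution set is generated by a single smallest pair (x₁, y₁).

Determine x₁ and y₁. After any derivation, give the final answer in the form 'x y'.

101 5

√408 → a₀=20, period (5,40); ℓ=2 even so k=1
i=0: a=20 ⇒ p=20, q=1
i=1: a=5 ⇒ p=101, q=5
fundamental: x₁=101, y₁=5  (since 10201 − 408·25 = 1)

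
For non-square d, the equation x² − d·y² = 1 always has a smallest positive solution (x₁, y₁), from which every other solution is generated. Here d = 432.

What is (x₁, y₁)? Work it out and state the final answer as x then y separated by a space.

√432 → a₀=20, period (1,3,1,1,1,3,1,40); ℓ=8 even so k=7
step 0: (20, 1)  from 20·(1,0) + (0,1)
step 1: (21, 1)  from 1·(20,1) + (1,0)
step 2: (83, 4)  from 3·(21,1) + (20,1)
…
step 5: (291, 14)  from 1·(187,9) + (104,5)
step 6: (1060, 51)  from 3·(291,14) + (187,9)
step 7: (1351, 65)  from 1·(1060,51) + (291,14)
→ (1351, 65).  Check: 1351²=1825201, 432·65²=1825200, difference 1.

1351 65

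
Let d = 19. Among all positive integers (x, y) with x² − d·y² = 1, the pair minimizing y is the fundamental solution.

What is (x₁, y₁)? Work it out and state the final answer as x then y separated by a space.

170 39

[4; 2,1,3,1,2,8] for √19; ℓ=6 ⇒ convergent index 5
i=0: a=4 ⇒ p=4, q=1
i=1: a=2 ⇒ p=9, q=2
i=2: a=1 ⇒ p=13, q=3
i=3: a=3 ⇒ p=48, q=11
i=4: a=1 ⇒ p=61, q=14
i=5: a=2 ⇒ p=170, q=39
fundamental: x₁=170, y₁=39  (since 28900 − 19·1521 = 1)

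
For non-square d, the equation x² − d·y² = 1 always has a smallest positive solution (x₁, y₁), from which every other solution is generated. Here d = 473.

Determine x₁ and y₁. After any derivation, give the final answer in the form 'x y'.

d=473: √d = [21; 1,2,1,42] (ℓ=4, even), read p_3/q_3
step 0: (21, 1)  from 21·(1,0) + (0,1)
step 1: (22, 1)  from 1·(21,1) + (1,0)
step 2: (65, 3)  from 2·(22,1) + (21,1)
step 3: (87, 4)  from 1·(65,3) + (22,1)
(x₁, y₁) = (87, 4);  87² − 473·4² = 1 ✓

87 4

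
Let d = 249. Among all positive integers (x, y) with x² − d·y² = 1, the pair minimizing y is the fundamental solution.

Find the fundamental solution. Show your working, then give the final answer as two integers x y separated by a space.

8553815 542076

d=249: √d = [15; 1,3,1,1,5,…,3,1,30] (ℓ=16, even), read p_15/q_15
a_0=15:  p_0=15·1+0=15,  q_0=15·0+1=1
…
a_2=3:  p_2=3·16+15=63,  q_2=3·1+1=4
a_3=1:  p_3=1·63+16=79,  q_3=1·4+1=5
…
a_8=10:  p_8=10·3582+931=36751,  q_8=10·227+59=2329
…
a_12=1:  p_12=1·866765+150586=1017351,  q_12=1·54929+9543=64472
a_13=1:  p_13=1·1017351+866765=1884116,  q_13=1·64472+54929=119401
a_14=3:  p_14=3·1884116+1017351=6669699,  q_14=3·119401+64472=422675
a_15=1:  p_15=1·6669699+1884116=8553815,  q_15=1·422675+119401=542076
fundamental: x₁=8553815, y₁=542076  (since 73167751054225 − 249·293846389776 = 1)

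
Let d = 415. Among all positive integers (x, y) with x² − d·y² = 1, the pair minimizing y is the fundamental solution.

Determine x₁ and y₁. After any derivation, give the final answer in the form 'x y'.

d=415: √d = [20; 2,1,2,4,6,…,1,2,40] (ℓ=16, even), read p_15/q_15
a_0=20:  p_0=20·1+0=20,  q_0=20·0+1=1
…
a_6=1:  p_6=1·4441+713=5154,  q_6=1·218+35=253
…
a_9=1:  p_9=1·33939+9595=43534,  q_9=1·1666+471=2137
…
a_11=6:  p_11=6·77473+43534=508372,  q_11=6·3803+2137=24955
…
a_14=1:  p_14=1·4730294+2110961=6841255,  q_14=1·232201+103623=335824
a_15=2:  p_15=2·6841255+4730294=18412804,  q_15=2·335824+232201=903849
(x₁, y₁) = (18412804, 903849);  18412804² − 415·903849² = 1 ✓

18412804 903849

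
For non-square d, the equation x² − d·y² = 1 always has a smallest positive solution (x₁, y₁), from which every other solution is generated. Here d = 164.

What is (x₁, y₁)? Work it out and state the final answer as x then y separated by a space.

2049 160

d=164: √d = [12; 1,4,6,4,1,24] (ℓ=6, even), read p_5/q_5
k=0  a_k=12  p_k/q_k = 12/1
…
k=3  a_k=6  p_k/q_k = 397/31
k=4  a_k=4  p_k/q_k = 1652/129
k=5  a_k=1  p_k/q_k = 2049/160
fundamental: x₁=2049, y₁=160  (since 4198401 − 164·25600 = 1)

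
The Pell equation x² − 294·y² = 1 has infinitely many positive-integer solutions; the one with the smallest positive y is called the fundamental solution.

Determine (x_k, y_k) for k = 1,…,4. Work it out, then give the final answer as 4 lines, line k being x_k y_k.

4801 280
46099201 2688560
442644523201 25815552840
4250272665676801 247880935681120

[17; 6,1,4,1,6,34] for √294; ℓ=6 ⇒ convergent index 5
k=0  a_k=17  p_k/q_k = 17/1
k=1  a_k=6  p_k/q_k = 103/6
k=2  a_k=1  p_k/q_k = 120/7
k=3  a_k=4  p_k/q_k = 583/34
k=4  a_k=1  p_k/q_k = 703/41
k=5  a_k=6  p_k/q_k = 4801/280
(x₁, y₁) = (4801, 280);  4801² − 294·280² = 1 ✓
k=2:  x_2 = 4801·4801+294·280·280 = 46099201,  y_2 = 4801·280+280·4801 = 2688560
k=3:  x_3 = 4801·46099201+294·280·2688560 = 442644523201,  y_3 = 4801·2688560+280·46099201 = 25815552840
k=4:  x_4 = 4801·442644523201+294·280·25815552840 = 4250272665676801,  y_4 = 4801·25815552840+280·442644523201 = 247880935681120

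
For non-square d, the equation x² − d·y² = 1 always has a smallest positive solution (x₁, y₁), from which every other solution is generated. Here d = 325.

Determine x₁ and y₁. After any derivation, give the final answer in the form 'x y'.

649 36

d=325: √d = [18; 36] (ℓ=1, odd), read p_1/q_1
step 0: (18, 1)  from 18·(1,0) + (0,1)
step 1: (649, 36)  from 36·(18,1) + (1,0)
→ (649, 36).  Check: 649²=421201, 325·36²=421200, difference 1.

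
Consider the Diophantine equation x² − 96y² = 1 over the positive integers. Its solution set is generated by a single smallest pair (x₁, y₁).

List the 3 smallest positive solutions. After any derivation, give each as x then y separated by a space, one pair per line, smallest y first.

[9; 1,3,1,18] for √96; ℓ=4 ⇒ convergent index 3
k=0  a_k=9  p_k/q_k = 9/1
k=1  a_k=1  p_k/q_k = 10/1
k=2  a_k=3  p_k/q_k = 39/4
k=3  a_k=1  p_k/q_k = 49/5
(x₁, y₁) = (49, 5);  49² − 96·5² = 1 ✓
n=2: (49,5)∘(49,5) = (49·49+96·5·5, 49·5+5·49) = (4801,490)
n=3: (4801,490)∘(49,5) = (49·4801+96·5·490, 49·490+5·4801) = (470449,48015)

49 5
4801 490
470449 48015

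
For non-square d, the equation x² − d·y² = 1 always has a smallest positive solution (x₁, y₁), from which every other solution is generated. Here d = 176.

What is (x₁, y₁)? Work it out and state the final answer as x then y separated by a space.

√176 → a₀=13, period (3,1,3,26); ℓ=4 even so k=3
step 0: (13, 1)  from 13·(1,0) + (0,1)
step 1: (40, 3)  from 3·(13,1) + (1,0)
step 2: (53, 4)  from 1·(40,3) + (13,1)
step 3: (199, 15)  from 3·(53,4) + (40,3)
fundamental: x₁=199, y₁=15  (since 39601 − 176·225 = 1)

199 15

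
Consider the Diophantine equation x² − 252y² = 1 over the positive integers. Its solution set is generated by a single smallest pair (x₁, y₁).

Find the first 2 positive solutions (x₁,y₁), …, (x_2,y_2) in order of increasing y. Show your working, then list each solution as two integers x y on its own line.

127 8
32257 2032

√252 = [15; 1,6,1,30, …], period ℓ=4 (even) → k=3
a_0=15:  p_0=15·1+0=15,  q_0=15·0+1=1
a_1=1:  p_1=1·15+1=16,  q_1=1·1+0=1
a_2=6:  p_2=6·16+15=111,  q_2=6·1+1=7
a_3=1:  p_3=1·111+16=127,  q_3=1·7+1=8
(x₁, y₁) = (127, 8);  127² − 252·8² = 1 ✓
k=2:  x_2 = 127·127+252·8·8 = 32257,  y_2 = 127·8+8·127 = 2032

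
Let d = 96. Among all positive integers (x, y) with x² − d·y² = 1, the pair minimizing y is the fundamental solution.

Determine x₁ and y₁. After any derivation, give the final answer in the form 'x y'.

√96 → a₀=9, period (1,3,1,18); ℓ=4 even so k=3
i=0: a=9 ⇒ p=9, q=1
…
i=2: a=3 ⇒ p=39, q=4
i=3: a=1 ⇒ p=49, q=5
fundamental: x₁=49, y₁=5  (since 2401 − 96·25 = 1)

49 5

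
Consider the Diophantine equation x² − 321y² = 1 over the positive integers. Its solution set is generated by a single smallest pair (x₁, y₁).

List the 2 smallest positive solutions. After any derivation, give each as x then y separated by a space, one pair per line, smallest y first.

d=321: √d = [17; 1,10,1,34] (ℓ=4, even), read p_3/q_3
i=0: a=17 ⇒ p=17, q=1
…
i=2: a=10 ⇒ p=197, q=11
i=3: a=1 ⇒ p=215, q=12
→ (215, 12).  Check: 215²=46225, 321·12²=46224, difference 1.
n=2: (215,12)∘(215,12) = (215·215+321·12·12, 215·12+12·215) = (92449,5160)

215 12
92449 5160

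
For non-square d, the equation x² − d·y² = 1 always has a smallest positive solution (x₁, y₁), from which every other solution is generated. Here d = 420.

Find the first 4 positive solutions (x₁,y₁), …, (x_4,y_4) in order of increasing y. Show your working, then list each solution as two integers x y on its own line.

41 2
3361 164
275561 13446
22592641 1102408

d=420: √d = [20; 2,40] (ℓ=2, even), read p_1/q_1
a_0=20:  p_0=20·1+0=20,  q_0=20·0+1=1
a_1=2:  p_1=2·20+1=41,  q_1=2·1+0=2
(x₁, y₁) = (41, 2);  41² − 420·2² = 1 ✓
(x_2, y_2) = (41·41 + 420·2·2, 41·2 + 2·41) = (3361, 164)
(x_3, y_3) = (41·3361 + 420·2·164, 41·164 + 2·3361) = (275561, 13446)
(x_4, y_4) = (41·275561 + 420·2·13446, 41·13446 + 2·275561) = (22592641, 1102408)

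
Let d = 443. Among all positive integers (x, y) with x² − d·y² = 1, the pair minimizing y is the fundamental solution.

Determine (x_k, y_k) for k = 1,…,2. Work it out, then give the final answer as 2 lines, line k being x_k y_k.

√443 → a₀=21, period (21,42); ℓ=2 even so k=1
k=0  a_k=21  p_k/q_k = 21/1
k=1  a_k=21  p_k/q_k = 442/21
fundamental: x₁=442, y₁=21  (since 195364 − 443·441 = 1)
k=2:  x_2 = 442·442+443·21·21 = 390727,  y_2 = 442·21+21·442 = 18564

442 21
390727 18564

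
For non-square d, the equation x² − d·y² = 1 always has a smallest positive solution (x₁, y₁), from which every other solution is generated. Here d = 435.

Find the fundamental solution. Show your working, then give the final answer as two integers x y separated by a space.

d=435: √d = [20; 1,5,1,40] (ℓ=4, even), read p_3/q_3
step 0: (20, 1)  from 20·(1,0) + (0,1)
step 1: (21, 1)  from 1·(20,1) + (1,0)
step 2: (125, 6)  from 5·(21,1) + (20,1)
step 3: (146, 7)  from 1·(125,6) + (21,1)
fundamental: x₁=146, y₁=7  (since 21316 − 435·49 = 1)

146 7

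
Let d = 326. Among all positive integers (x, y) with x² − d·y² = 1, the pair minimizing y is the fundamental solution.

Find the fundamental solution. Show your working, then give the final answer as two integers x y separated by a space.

325 18

[18; 18,36] for √326; ℓ=2 ⇒ convergent index 1
a_0=18:  p_0=18·1+0=18,  q_0=18·0+1=1
a_1=18:  p_1=18·18+1=325,  q_1=18·1+0=18
(x₁, y₁) = (325, 18);  325² − 326·18² = 1 ✓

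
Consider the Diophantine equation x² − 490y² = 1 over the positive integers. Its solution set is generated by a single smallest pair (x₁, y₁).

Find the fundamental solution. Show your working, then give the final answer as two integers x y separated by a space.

1039681 46968

√490 = [22; 7,2,1,4,4,4,1,2,7,44, …], period ℓ=10 (even) → k=9
a_0=22:  p_0=22·1+0=22,  q_0=22·0+1=1
a_1=7:  p_1=7·22+1=155,  q_1=7·1+0=7
a_2=2:  p_2=2·155+22=332,  q_2=2·7+1=15
a_3=1:  p_3=1·332+155=487,  q_3=1·15+7=22
a_4=4:  p_4=4·487+332=2280,  q_4=4·22+15=103
…
a_6=4:  p_6=4·9607+2280=40708,  q_6=4·434+103=1839
a_7=1:  p_7=1·40708+9607=50315,  q_7=1·1839+434=2273
a_8=2:  p_8=2·50315+40708=141338,  q_8=2·2273+1839=6385
a_9=7:  p_9=7·141338+50315=1039681,  q_9=7·6385+2273=46968
→ (1039681, 46968).  Check: 1039681²=1080936581761, 490·46968²=1080936581760, difference 1.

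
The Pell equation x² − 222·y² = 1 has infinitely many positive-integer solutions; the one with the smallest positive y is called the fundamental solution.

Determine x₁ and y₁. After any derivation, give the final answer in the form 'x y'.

d=222: √d = [14; 1,8,1,28] (ℓ=4, even), read p_3/q_3
i=0: a=14 ⇒ p=14, q=1
…
i=2: a=8 ⇒ p=134, q=9
i=3: a=1 ⇒ p=149, q=10
→ (149, 10).  Check: 149²=22201, 222·10²=22200, difference 1.

149 10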